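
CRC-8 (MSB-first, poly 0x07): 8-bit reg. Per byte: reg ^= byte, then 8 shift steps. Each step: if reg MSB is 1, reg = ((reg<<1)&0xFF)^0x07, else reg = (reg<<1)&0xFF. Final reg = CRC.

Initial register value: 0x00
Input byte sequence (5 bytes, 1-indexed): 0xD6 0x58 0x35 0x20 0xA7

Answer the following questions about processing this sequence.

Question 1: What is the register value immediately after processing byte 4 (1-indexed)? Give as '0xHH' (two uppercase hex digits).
After byte 1 (0xD6): reg=0x2C
After byte 2 (0x58): reg=0x4B
After byte 3 (0x35): reg=0x7D
After byte 4 (0x20): reg=0x94

Answer: 0x94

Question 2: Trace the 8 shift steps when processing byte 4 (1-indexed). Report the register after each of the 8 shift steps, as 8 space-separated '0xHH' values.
Answer: 0xBA 0x73 0xE6 0xCB 0x91 0x25 0x4A 0x94

Derivation:
After byte 1 (0xD6): reg=0x2C
After byte 2 (0x58): reg=0x4B
After byte 3 (0x35): reg=0x7D
Register before byte 4: 0x7D
After XOR with byte 0x20: 0x5D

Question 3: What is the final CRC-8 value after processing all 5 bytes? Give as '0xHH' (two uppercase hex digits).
Answer: 0x99

Derivation:
After byte 1 (0xD6): reg=0x2C
After byte 2 (0x58): reg=0x4B
After byte 3 (0x35): reg=0x7D
After byte 4 (0x20): reg=0x94
After byte 5 (0xA7): reg=0x99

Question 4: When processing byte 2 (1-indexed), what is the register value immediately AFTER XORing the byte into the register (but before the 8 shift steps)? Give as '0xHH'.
Register before byte 2: 0x2C
Byte 2: 0x58
0x2C XOR 0x58 = 0x74

Answer: 0x74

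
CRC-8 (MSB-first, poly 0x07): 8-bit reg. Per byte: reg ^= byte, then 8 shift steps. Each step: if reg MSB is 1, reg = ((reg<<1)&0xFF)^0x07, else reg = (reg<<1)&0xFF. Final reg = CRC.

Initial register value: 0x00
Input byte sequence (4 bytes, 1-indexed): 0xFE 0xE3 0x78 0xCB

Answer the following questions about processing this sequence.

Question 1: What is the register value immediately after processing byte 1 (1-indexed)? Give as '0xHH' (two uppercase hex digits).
Answer: 0xF4

Derivation:
After byte 1 (0xFE): reg=0xF4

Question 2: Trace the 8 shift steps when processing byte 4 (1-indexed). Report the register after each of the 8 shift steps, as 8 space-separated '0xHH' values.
Answer: 0x37 0x6E 0xDC 0xBF 0x79 0xF2 0xE3 0xC1

Derivation:
After byte 1 (0xFE): reg=0xF4
After byte 2 (0xE3): reg=0x65
After byte 3 (0x78): reg=0x53
Register before byte 4: 0x53
After XOR with byte 0xCB: 0x98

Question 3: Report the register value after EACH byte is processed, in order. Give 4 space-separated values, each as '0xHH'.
0xF4 0x65 0x53 0xC1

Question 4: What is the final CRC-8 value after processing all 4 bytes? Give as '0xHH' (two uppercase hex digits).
Answer: 0xC1

Derivation:
After byte 1 (0xFE): reg=0xF4
After byte 2 (0xE3): reg=0x65
After byte 3 (0x78): reg=0x53
After byte 4 (0xCB): reg=0xC1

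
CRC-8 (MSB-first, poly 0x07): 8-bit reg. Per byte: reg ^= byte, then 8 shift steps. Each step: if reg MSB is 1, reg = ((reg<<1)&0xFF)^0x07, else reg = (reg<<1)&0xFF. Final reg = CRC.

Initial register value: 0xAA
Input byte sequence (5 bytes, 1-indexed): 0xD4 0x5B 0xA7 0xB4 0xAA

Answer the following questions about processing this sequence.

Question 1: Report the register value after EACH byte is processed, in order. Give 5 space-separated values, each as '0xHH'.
0x7D 0xF2 0xAC 0x48 0xA0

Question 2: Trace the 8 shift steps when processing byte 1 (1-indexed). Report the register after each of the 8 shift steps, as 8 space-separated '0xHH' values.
Register before byte 1: 0xAA
After XOR with byte 0xD4: 0x7E

Answer: 0xFC 0xFF 0xF9 0xF5 0xED 0xDD 0xBD 0x7D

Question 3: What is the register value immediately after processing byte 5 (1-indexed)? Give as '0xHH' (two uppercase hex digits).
After byte 1 (0xD4): reg=0x7D
After byte 2 (0x5B): reg=0xF2
After byte 3 (0xA7): reg=0xAC
After byte 4 (0xB4): reg=0x48
After byte 5 (0xAA): reg=0xA0

Answer: 0xA0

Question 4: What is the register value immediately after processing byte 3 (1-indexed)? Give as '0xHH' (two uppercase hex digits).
After byte 1 (0xD4): reg=0x7D
After byte 2 (0x5B): reg=0xF2
After byte 3 (0xA7): reg=0xAC

Answer: 0xAC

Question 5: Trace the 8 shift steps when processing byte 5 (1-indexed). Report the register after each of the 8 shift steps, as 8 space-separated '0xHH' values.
After byte 1 (0xD4): reg=0x7D
After byte 2 (0x5B): reg=0xF2
After byte 3 (0xA7): reg=0xAC
After byte 4 (0xB4): reg=0x48
Register before byte 5: 0x48
After XOR with byte 0xAA: 0xE2

Answer: 0xC3 0x81 0x05 0x0A 0x14 0x28 0x50 0xA0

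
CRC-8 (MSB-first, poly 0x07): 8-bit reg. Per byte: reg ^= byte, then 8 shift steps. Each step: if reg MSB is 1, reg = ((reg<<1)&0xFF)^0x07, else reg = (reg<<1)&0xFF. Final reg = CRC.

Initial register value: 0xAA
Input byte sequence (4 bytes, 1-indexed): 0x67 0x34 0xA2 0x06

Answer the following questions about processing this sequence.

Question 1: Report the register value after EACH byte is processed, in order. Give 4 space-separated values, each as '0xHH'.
0x6D 0x88 0xD6 0x3E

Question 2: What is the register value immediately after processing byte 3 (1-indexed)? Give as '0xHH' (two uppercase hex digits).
After byte 1 (0x67): reg=0x6D
After byte 2 (0x34): reg=0x88
After byte 3 (0xA2): reg=0xD6

Answer: 0xD6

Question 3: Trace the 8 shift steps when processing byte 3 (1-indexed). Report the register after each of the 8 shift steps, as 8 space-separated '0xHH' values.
Answer: 0x54 0xA8 0x57 0xAE 0x5B 0xB6 0x6B 0xD6

Derivation:
After byte 1 (0x67): reg=0x6D
After byte 2 (0x34): reg=0x88
Register before byte 3: 0x88
After XOR with byte 0xA2: 0x2A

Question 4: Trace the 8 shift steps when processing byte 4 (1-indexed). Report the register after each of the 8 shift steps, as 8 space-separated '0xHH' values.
After byte 1 (0x67): reg=0x6D
After byte 2 (0x34): reg=0x88
After byte 3 (0xA2): reg=0xD6
Register before byte 4: 0xD6
After XOR with byte 0x06: 0xD0

Answer: 0xA7 0x49 0x92 0x23 0x46 0x8C 0x1F 0x3E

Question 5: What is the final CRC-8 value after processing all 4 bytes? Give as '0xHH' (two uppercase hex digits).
Answer: 0x3E

Derivation:
After byte 1 (0x67): reg=0x6D
After byte 2 (0x34): reg=0x88
After byte 3 (0xA2): reg=0xD6
After byte 4 (0x06): reg=0x3E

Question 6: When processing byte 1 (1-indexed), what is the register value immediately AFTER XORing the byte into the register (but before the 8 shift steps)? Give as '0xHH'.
Register before byte 1: 0xAA
Byte 1: 0x67
0xAA XOR 0x67 = 0xCD

Answer: 0xCD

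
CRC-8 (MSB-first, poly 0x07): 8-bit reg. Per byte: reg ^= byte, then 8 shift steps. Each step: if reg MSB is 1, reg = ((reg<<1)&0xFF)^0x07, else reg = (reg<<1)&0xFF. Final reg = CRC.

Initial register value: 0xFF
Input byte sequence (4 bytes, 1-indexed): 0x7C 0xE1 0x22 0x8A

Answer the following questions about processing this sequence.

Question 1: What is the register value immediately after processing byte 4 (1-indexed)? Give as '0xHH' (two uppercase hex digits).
Answer: 0x95

Derivation:
After byte 1 (0x7C): reg=0x80
After byte 2 (0xE1): reg=0x20
After byte 3 (0x22): reg=0x0E
After byte 4 (0x8A): reg=0x95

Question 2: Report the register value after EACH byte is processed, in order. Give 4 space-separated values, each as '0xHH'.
0x80 0x20 0x0E 0x95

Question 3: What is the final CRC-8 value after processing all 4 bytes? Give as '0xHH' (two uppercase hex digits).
After byte 1 (0x7C): reg=0x80
After byte 2 (0xE1): reg=0x20
After byte 3 (0x22): reg=0x0E
After byte 4 (0x8A): reg=0x95

Answer: 0x95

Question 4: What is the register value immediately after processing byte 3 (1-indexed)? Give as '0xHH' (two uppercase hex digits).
After byte 1 (0x7C): reg=0x80
After byte 2 (0xE1): reg=0x20
After byte 3 (0x22): reg=0x0E

Answer: 0x0E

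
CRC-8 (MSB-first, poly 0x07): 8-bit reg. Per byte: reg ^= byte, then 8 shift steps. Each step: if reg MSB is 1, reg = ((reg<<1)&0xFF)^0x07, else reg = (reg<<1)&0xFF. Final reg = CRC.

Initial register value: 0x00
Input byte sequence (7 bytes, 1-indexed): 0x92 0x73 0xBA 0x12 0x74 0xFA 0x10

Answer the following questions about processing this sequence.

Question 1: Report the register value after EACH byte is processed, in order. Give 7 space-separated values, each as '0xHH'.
0xF7 0x95 0xCD 0x13 0x32 0x76 0x35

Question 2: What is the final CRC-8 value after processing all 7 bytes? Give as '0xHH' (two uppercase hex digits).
Answer: 0x35

Derivation:
After byte 1 (0x92): reg=0xF7
After byte 2 (0x73): reg=0x95
After byte 3 (0xBA): reg=0xCD
After byte 4 (0x12): reg=0x13
After byte 5 (0x74): reg=0x32
After byte 6 (0xFA): reg=0x76
After byte 7 (0x10): reg=0x35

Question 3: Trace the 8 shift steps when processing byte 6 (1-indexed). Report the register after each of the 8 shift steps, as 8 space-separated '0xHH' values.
After byte 1 (0x92): reg=0xF7
After byte 2 (0x73): reg=0x95
After byte 3 (0xBA): reg=0xCD
After byte 4 (0x12): reg=0x13
After byte 5 (0x74): reg=0x32
Register before byte 6: 0x32
After XOR with byte 0xFA: 0xC8

Answer: 0x97 0x29 0x52 0xA4 0x4F 0x9E 0x3B 0x76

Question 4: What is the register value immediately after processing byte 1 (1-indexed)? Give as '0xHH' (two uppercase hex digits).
After byte 1 (0x92): reg=0xF7

Answer: 0xF7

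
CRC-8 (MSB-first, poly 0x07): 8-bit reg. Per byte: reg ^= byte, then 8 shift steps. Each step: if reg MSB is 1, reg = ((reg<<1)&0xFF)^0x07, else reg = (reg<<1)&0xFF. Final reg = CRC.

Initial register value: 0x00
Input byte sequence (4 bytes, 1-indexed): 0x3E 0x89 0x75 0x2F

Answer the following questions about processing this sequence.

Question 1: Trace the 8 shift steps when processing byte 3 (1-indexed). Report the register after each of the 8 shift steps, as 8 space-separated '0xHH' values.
Answer: 0xDF 0xB9 0x75 0xEA 0xD3 0xA1 0x45 0x8A

Derivation:
After byte 1 (0x3E): reg=0xBA
After byte 2 (0x89): reg=0x99
Register before byte 3: 0x99
After XOR with byte 0x75: 0xEC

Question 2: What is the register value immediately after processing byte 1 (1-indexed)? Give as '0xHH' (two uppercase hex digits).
Answer: 0xBA

Derivation:
After byte 1 (0x3E): reg=0xBA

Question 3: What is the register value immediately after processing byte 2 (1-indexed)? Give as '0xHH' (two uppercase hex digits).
After byte 1 (0x3E): reg=0xBA
After byte 2 (0x89): reg=0x99

Answer: 0x99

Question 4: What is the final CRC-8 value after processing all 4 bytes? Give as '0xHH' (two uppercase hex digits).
Answer: 0x72

Derivation:
After byte 1 (0x3E): reg=0xBA
After byte 2 (0x89): reg=0x99
After byte 3 (0x75): reg=0x8A
After byte 4 (0x2F): reg=0x72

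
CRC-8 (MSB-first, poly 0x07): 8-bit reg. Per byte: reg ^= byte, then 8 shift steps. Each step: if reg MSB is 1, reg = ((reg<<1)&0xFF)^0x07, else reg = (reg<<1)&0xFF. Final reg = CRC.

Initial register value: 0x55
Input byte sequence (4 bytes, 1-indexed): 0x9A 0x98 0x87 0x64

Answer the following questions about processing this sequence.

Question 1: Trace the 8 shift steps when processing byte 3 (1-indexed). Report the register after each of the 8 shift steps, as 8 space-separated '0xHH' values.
After byte 1 (0x9A): reg=0x63
After byte 2 (0x98): reg=0xEF
Register before byte 3: 0xEF
After XOR with byte 0x87: 0x68

Answer: 0xD0 0xA7 0x49 0x92 0x23 0x46 0x8C 0x1F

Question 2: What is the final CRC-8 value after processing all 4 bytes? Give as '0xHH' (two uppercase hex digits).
Answer: 0x66

Derivation:
After byte 1 (0x9A): reg=0x63
After byte 2 (0x98): reg=0xEF
After byte 3 (0x87): reg=0x1F
After byte 4 (0x64): reg=0x66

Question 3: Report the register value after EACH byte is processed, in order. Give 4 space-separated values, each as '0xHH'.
0x63 0xEF 0x1F 0x66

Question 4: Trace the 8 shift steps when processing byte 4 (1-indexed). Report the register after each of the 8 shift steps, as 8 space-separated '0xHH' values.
Answer: 0xF6 0xEB 0xD1 0xA5 0x4D 0x9A 0x33 0x66

Derivation:
After byte 1 (0x9A): reg=0x63
After byte 2 (0x98): reg=0xEF
After byte 3 (0x87): reg=0x1F
Register before byte 4: 0x1F
After XOR with byte 0x64: 0x7B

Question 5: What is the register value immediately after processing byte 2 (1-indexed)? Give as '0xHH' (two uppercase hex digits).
After byte 1 (0x9A): reg=0x63
After byte 2 (0x98): reg=0xEF

Answer: 0xEF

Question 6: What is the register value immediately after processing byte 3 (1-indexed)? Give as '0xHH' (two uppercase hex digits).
Answer: 0x1F

Derivation:
After byte 1 (0x9A): reg=0x63
After byte 2 (0x98): reg=0xEF
After byte 3 (0x87): reg=0x1F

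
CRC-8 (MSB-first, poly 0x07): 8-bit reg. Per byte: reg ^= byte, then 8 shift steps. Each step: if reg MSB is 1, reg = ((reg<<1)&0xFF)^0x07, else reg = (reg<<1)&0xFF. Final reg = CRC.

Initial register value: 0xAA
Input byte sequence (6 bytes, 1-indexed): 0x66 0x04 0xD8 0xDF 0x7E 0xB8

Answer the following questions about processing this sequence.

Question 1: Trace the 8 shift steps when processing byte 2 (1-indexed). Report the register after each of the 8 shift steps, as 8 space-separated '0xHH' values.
Answer: 0xDC 0xBF 0x79 0xF2 0xE3 0xC1 0x85 0x0D

Derivation:
After byte 1 (0x66): reg=0x6A
Register before byte 2: 0x6A
After XOR with byte 0x04: 0x6E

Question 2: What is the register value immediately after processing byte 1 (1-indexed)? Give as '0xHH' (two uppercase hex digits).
After byte 1 (0x66): reg=0x6A

Answer: 0x6A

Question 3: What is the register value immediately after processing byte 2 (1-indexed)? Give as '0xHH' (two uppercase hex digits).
Answer: 0x0D

Derivation:
After byte 1 (0x66): reg=0x6A
After byte 2 (0x04): reg=0x0D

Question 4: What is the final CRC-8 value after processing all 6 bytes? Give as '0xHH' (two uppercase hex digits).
Answer: 0xBE

Derivation:
After byte 1 (0x66): reg=0x6A
After byte 2 (0x04): reg=0x0D
After byte 3 (0xD8): reg=0x25
After byte 4 (0xDF): reg=0xE8
After byte 5 (0x7E): reg=0xEB
After byte 6 (0xB8): reg=0xBE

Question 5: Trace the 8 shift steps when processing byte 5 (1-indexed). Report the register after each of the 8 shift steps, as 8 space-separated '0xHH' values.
Answer: 0x2B 0x56 0xAC 0x5F 0xBE 0x7B 0xF6 0xEB

Derivation:
After byte 1 (0x66): reg=0x6A
After byte 2 (0x04): reg=0x0D
After byte 3 (0xD8): reg=0x25
After byte 4 (0xDF): reg=0xE8
Register before byte 5: 0xE8
After XOR with byte 0x7E: 0x96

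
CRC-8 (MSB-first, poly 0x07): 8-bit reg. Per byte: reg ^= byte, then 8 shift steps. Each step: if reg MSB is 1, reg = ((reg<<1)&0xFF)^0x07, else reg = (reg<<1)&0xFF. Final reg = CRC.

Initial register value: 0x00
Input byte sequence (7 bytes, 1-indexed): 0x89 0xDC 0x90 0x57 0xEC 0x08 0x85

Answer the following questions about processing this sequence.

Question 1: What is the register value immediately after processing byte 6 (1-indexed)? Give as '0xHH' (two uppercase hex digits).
After byte 1 (0x89): reg=0xB6
After byte 2 (0xDC): reg=0x11
After byte 3 (0x90): reg=0x8E
After byte 4 (0x57): reg=0x01
After byte 5 (0xEC): reg=0x8D
After byte 6 (0x08): reg=0x92

Answer: 0x92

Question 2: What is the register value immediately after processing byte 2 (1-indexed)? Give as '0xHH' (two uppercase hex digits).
After byte 1 (0x89): reg=0xB6
After byte 2 (0xDC): reg=0x11

Answer: 0x11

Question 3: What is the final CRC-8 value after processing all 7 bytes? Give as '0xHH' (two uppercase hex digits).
Answer: 0x65

Derivation:
After byte 1 (0x89): reg=0xB6
After byte 2 (0xDC): reg=0x11
After byte 3 (0x90): reg=0x8E
After byte 4 (0x57): reg=0x01
After byte 5 (0xEC): reg=0x8D
After byte 6 (0x08): reg=0x92
After byte 7 (0x85): reg=0x65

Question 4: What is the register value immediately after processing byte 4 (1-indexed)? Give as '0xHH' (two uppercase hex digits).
After byte 1 (0x89): reg=0xB6
After byte 2 (0xDC): reg=0x11
After byte 3 (0x90): reg=0x8E
After byte 4 (0x57): reg=0x01

Answer: 0x01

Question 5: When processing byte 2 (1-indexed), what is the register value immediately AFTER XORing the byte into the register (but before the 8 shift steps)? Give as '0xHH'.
Answer: 0x6A

Derivation:
Register before byte 2: 0xB6
Byte 2: 0xDC
0xB6 XOR 0xDC = 0x6A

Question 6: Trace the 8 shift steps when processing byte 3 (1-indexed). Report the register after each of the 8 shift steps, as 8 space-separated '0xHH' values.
After byte 1 (0x89): reg=0xB6
After byte 2 (0xDC): reg=0x11
Register before byte 3: 0x11
After XOR with byte 0x90: 0x81

Answer: 0x05 0x0A 0x14 0x28 0x50 0xA0 0x47 0x8E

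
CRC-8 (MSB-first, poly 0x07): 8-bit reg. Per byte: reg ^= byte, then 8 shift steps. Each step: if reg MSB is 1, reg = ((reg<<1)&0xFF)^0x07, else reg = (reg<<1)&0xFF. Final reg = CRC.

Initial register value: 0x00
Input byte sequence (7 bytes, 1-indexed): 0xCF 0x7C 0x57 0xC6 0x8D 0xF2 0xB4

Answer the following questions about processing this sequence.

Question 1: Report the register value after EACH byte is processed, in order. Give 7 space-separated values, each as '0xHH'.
0x63 0x5D 0x36 0xDE 0xBE 0xE3 0xA2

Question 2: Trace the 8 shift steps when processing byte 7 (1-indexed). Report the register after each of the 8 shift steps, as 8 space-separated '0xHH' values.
Answer: 0xAE 0x5B 0xB6 0x6B 0xD6 0xAB 0x51 0xA2

Derivation:
After byte 1 (0xCF): reg=0x63
After byte 2 (0x7C): reg=0x5D
After byte 3 (0x57): reg=0x36
After byte 4 (0xC6): reg=0xDE
After byte 5 (0x8D): reg=0xBE
After byte 6 (0xF2): reg=0xE3
Register before byte 7: 0xE3
After XOR with byte 0xB4: 0x57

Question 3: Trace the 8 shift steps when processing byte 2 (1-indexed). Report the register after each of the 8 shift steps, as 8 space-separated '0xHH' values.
Answer: 0x3E 0x7C 0xF8 0xF7 0xE9 0xD5 0xAD 0x5D

Derivation:
After byte 1 (0xCF): reg=0x63
Register before byte 2: 0x63
After XOR with byte 0x7C: 0x1F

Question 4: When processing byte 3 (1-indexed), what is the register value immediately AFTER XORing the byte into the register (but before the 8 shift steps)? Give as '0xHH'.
Answer: 0x0A

Derivation:
Register before byte 3: 0x5D
Byte 3: 0x57
0x5D XOR 0x57 = 0x0A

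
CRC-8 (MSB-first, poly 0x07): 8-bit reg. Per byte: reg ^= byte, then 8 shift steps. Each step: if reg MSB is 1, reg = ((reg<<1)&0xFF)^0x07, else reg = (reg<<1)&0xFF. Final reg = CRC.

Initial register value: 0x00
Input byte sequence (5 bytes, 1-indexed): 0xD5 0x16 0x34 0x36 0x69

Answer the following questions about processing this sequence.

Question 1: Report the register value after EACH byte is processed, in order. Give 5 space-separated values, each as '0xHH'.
0x25 0x99 0x4A 0x73 0x46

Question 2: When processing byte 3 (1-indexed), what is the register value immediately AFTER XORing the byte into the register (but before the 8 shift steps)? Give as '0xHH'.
Register before byte 3: 0x99
Byte 3: 0x34
0x99 XOR 0x34 = 0xAD

Answer: 0xAD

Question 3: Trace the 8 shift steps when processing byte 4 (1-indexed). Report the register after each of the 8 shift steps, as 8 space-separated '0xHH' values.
Answer: 0xF8 0xF7 0xE9 0xD5 0xAD 0x5D 0xBA 0x73

Derivation:
After byte 1 (0xD5): reg=0x25
After byte 2 (0x16): reg=0x99
After byte 3 (0x34): reg=0x4A
Register before byte 4: 0x4A
After XOR with byte 0x36: 0x7C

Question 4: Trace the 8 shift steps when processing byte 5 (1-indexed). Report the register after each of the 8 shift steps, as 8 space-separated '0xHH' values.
After byte 1 (0xD5): reg=0x25
After byte 2 (0x16): reg=0x99
After byte 3 (0x34): reg=0x4A
After byte 4 (0x36): reg=0x73
Register before byte 5: 0x73
After XOR with byte 0x69: 0x1A

Answer: 0x34 0x68 0xD0 0xA7 0x49 0x92 0x23 0x46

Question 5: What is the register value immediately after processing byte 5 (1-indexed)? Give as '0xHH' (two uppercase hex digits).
Answer: 0x46

Derivation:
After byte 1 (0xD5): reg=0x25
After byte 2 (0x16): reg=0x99
After byte 3 (0x34): reg=0x4A
After byte 4 (0x36): reg=0x73
After byte 5 (0x69): reg=0x46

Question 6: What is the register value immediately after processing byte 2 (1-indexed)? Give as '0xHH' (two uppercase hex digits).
Answer: 0x99

Derivation:
After byte 1 (0xD5): reg=0x25
After byte 2 (0x16): reg=0x99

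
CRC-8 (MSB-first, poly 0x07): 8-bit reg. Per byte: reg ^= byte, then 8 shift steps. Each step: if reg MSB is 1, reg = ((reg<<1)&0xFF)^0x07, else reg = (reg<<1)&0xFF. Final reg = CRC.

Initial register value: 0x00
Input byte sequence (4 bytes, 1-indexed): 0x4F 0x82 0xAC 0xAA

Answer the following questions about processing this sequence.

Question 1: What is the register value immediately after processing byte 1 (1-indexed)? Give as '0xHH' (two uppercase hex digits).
Answer: 0xEA

Derivation:
After byte 1 (0x4F): reg=0xEA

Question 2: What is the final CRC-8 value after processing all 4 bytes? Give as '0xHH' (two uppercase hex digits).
After byte 1 (0x4F): reg=0xEA
After byte 2 (0x82): reg=0x1F
After byte 3 (0xAC): reg=0x10
After byte 4 (0xAA): reg=0x2F

Answer: 0x2F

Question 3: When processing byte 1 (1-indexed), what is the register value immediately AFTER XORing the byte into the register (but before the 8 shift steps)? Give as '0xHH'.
Register before byte 1: 0x00
Byte 1: 0x4F
0x00 XOR 0x4F = 0x4F

Answer: 0x4F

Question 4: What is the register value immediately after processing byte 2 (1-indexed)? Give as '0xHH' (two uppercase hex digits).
After byte 1 (0x4F): reg=0xEA
After byte 2 (0x82): reg=0x1F

Answer: 0x1F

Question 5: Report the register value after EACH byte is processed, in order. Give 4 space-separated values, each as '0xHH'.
0xEA 0x1F 0x10 0x2F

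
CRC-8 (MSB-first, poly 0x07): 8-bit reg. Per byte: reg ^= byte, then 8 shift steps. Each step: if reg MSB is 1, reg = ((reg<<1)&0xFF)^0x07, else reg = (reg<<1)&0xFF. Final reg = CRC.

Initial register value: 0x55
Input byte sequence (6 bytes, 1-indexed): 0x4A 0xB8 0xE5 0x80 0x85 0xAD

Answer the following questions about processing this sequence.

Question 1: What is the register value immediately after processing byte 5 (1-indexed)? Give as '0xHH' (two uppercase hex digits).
Answer: 0x00

Derivation:
After byte 1 (0x4A): reg=0x5D
After byte 2 (0xB8): reg=0xB5
After byte 3 (0xE5): reg=0xB7
After byte 4 (0x80): reg=0x85
After byte 5 (0x85): reg=0x00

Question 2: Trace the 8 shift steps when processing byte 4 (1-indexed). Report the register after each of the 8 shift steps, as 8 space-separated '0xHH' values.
After byte 1 (0x4A): reg=0x5D
After byte 2 (0xB8): reg=0xB5
After byte 3 (0xE5): reg=0xB7
Register before byte 4: 0xB7
After XOR with byte 0x80: 0x37

Answer: 0x6E 0xDC 0xBF 0x79 0xF2 0xE3 0xC1 0x85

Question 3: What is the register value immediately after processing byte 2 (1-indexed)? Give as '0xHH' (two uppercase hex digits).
Answer: 0xB5

Derivation:
After byte 1 (0x4A): reg=0x5D
After byte 2 (0xB8): reg=0xB5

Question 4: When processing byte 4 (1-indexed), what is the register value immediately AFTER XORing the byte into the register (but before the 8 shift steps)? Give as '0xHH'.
Answer: 0x37

Derivation:
Register before byte 4: 0xB7
Byte 4: 0x80
0xB7 XOR 0x80 = 0x37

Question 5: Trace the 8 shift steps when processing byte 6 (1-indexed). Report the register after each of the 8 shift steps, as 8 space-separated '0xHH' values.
Answer: 0x5D 0xBA 0x73 0xE6 0xCB 0x91 0x25 0x4A

Derivation:
After byte 1 (0x4A): reg=0x5D
After byte 2 (0xB8): reg=0xB5
After byte 3 (0xE5): reg=0xB7
After byte 4 (0x80): reg=0x85
After byte 5 (0x85): reg=0x00
Register before byte 6: 0x00
After XOR with byte 0xAD: 0xAD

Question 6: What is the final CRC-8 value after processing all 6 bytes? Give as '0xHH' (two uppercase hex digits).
Answer: 0x4A

Derivation:
After byte 1 (0x4A): reg=0x5D
After byte 2 (0xB8): reg=0xB5
After byte 3 (0xE5): reg=0xB7
After byte 4 (0x80): reg=0x85
After byte 5 (0x85): reg=0x00
After byte 6 (0xAD): reg=0x4A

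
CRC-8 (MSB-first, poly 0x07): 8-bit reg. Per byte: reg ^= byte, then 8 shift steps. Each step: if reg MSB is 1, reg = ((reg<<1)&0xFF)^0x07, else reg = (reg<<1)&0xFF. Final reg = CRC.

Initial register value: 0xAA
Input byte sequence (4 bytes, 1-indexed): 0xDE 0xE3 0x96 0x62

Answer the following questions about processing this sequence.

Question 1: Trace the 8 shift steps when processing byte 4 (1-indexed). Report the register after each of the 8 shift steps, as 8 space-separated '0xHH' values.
After byte 1 (0xDE): reg=0x4B
After byte 2 (0xE3): reg=0x51
After byte 3 (0x96): reg=0x5B
Register before byte 4: 0x5B
After XOR with byte 0x62: 0x39

Answer: 0x72 0xE4 0xCF 0x99 0x35 0x6A 0xD4 0xAF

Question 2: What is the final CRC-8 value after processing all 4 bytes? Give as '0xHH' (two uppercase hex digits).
Answer: 0xAF

Derivation:
After byte 1 (0xDE): reg=0x4B
After byte 2 (0xE3): reg=0x51
After byte 3 (0x96): reg=0x5B
After byte 4 (0x62): reg=0xAF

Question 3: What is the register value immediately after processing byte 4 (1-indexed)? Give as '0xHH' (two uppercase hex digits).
Answer: 0xAF

Derivation:
After byte 1 (0xDE): reg=0x4B
After byte 2 (0xE3): reg=0x51
After byte 3 (0x96): reg=0x5B
After byte 4 (0x62): reg=0xAF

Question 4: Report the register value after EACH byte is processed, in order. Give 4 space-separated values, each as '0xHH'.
0x4B 0x51 0x5B 0xAF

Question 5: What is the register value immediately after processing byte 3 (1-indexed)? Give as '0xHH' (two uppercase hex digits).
After byte 1 (0xDE): reg=0x4B
After byte 2 (0xE3): reg=0x51
After byte 3 (0x96): reg=0x5B

Answer: 0x5B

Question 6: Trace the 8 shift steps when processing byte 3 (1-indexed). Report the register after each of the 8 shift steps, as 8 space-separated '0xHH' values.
Answer: 0x89 0x15 0x2A 0x54 0xA8 0x57 0xAE 0x5B

Derivation:
After byte 1 (0xDE): reg=0x4B
After byte 2 (0xE3): reg=0x51
Register before byte 3: 0x51
After XOR with byte 0x96: 0xC7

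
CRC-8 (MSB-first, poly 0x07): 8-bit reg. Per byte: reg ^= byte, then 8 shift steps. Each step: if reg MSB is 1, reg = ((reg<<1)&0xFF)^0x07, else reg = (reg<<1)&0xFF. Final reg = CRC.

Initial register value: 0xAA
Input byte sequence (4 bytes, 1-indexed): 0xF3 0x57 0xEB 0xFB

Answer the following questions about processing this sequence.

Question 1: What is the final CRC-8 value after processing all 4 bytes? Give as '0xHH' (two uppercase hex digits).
Answer: 0x53

Derivation:
After byte 1 (0xF3): reg=0x88
After byte 2 (0x57): reg=0x13
After byte 3 (0xEB): reg=0xE6
After byte 4 (0xFB): reg=0x53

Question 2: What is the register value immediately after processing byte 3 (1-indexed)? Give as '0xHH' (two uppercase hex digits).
After byte 1 (0xF3): reg=0x88
After byte 2 (0x57): reg=0x13
After byte 3 (0xEB): reg=0xE6

Answer: 0xE6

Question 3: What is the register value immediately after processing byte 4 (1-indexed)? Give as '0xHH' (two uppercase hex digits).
Answer: 0x53

Derivation:
After byte 1 (0xF3): reg=0x88
After byte 2 (0x57): reg=0x13
After byte 3 (0xEB): reg=0xE6
After byte 4 (0xFB): reg=0x53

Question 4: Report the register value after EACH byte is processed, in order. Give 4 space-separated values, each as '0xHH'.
0x88 0x13 0xE6 0x53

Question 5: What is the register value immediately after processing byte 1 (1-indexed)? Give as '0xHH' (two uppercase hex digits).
After byte 1 (0xF3): reg=0x88

Answer: 0x88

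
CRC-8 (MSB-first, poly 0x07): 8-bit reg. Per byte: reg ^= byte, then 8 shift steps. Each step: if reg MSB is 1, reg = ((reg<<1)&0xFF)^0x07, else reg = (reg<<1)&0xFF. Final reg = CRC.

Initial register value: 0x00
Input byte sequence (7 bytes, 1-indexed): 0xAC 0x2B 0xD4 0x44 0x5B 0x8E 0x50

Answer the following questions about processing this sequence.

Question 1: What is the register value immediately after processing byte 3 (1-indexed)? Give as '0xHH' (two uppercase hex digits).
After byte 1 (0xAC): reg=0x4D
After byte 2 (0x2B): reg=0x35
After byte 3 (0xD4): reg=0xA9

Answer: 0xA9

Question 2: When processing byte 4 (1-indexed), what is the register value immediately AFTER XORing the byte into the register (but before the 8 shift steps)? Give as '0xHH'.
Register before byte 4: 0xA9
Byte 4: 0x44
0xA9 XOR 0x44 = 0xED

Answer: 0xED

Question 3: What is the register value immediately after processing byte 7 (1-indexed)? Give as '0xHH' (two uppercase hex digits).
Answer: 0x85

Derivation:
After byte 1 (0xAC): reg=0x4D
After byte 2 (0x2B): reg=0x35
After byte 3 (0xD4): reg=0xA9
After byte 4 (0x44): reg=0x8D
After byte 5 (0x5B): reg=0x2C
After byte 6 (0x8E): reg=0x67
After byte 7 (0x50): reg=0x85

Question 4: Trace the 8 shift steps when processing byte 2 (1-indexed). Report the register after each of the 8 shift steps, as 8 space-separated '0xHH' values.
Answer: 0xCC 0x9F 0x39 0x72 0xE4 0xCF 0x99 0x35

Derivation:
After byte 1 (0xAC): reg=0x4D
Register before byte 2: 0x4D
After XOR with byte 0x2B: 0x66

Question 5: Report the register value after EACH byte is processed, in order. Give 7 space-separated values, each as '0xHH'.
0x4D 0x35 0xA9 0x8D 0x2C 0x67 0x85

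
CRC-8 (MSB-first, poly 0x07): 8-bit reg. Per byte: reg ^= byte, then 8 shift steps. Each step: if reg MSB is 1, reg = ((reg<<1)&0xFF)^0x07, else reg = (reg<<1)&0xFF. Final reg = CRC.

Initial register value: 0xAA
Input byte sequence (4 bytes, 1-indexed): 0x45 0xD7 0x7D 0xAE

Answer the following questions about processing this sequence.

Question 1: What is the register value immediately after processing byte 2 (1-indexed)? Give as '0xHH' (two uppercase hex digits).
Answer: 0xAB

Derivation:
After byte 1 (0x45): reg=0x83
After byte 2 (0xD7): reg=0xAB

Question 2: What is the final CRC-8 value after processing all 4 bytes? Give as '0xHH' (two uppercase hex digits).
After byte 1 (0x45): reg=0x83
After byte 2 (0xD7): reg=0xAB
After byte 3 (0x7D): reg=0x2C
After byte 4 (0xAE): reg=0x87

Answer: 0x87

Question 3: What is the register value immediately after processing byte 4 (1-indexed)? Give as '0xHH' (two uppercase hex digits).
After byte 1 (0x45): reg=0x83
After byte 2 (0xD7): reg=0xAB
After byte 3 (0x7D): reg=0x2C
After byte 4 (0xAE): reg=0x87

Answer: 0x87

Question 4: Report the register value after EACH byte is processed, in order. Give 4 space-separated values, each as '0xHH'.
0x83 0xAB 0x2C 0x87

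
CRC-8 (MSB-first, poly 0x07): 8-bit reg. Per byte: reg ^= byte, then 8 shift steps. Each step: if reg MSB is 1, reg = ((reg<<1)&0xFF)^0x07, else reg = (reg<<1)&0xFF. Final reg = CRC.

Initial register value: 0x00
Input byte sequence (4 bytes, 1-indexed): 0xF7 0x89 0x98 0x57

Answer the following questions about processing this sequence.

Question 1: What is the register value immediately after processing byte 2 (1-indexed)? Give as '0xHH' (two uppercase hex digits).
Answer: 0xC9

Derivation:
After byte 1 (0xF7): reg=0xCB
After byte 2 (0x89): reg=0xC9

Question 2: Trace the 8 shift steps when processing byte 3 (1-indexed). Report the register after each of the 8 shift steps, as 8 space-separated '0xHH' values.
Answer: 0xA2 0x43 0x86 0x0B 0x16 0x2C 0x58 0xB0

Derivation:
After byte 1 (0xF7): reg=0xCB
After byte 2 (0x89): reg=0xC9
Register before byte 3: 0xC9
After XOR with byte 0x98: 0x51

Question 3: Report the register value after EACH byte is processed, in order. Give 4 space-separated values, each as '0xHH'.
0xCB 0xC9 0xB0 0xBB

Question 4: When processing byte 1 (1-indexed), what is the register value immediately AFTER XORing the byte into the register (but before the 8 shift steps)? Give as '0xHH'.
Register before byte 1: 0x00
Byte 1: 0xF7
0x00 XOR 0xF7 = 0xF7

Answer: 0xF7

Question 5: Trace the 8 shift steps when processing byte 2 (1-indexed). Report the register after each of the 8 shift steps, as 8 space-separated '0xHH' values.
Answer: 0x84 0x0F 0x1E 0x3C 0x78 0xF0 0xE7 0xC9

Derivation:
After byte 1 (0xF7): reg=0xCB
Register before byte 2: 0xCB
After XOR with byte 0x89: 0x42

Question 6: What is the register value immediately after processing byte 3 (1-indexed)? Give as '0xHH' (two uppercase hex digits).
Answer: 0xB0

Derivation:
After byte 1 (0xF7): reg=0xCB
After byte 2 (0x89): reg=0xC9
After byte 3 (0x98): reg=0xB0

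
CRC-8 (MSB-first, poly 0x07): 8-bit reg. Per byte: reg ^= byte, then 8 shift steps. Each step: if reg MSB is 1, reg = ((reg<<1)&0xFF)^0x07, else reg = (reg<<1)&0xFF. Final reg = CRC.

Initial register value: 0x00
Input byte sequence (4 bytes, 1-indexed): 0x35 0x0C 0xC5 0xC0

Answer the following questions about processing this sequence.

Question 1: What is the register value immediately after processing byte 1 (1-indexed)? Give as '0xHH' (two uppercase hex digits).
After byte 1 (0x35): reg=0x8B

Answer: 0x8B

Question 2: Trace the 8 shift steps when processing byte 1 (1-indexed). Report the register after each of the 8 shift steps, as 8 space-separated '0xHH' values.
Register before byte 1: 0x00
After XOR with byte 0x35: 0x35

Answer: 0x6A 0xD4 0xAF 0x59 0xB2 0x63 0xC6 0x8B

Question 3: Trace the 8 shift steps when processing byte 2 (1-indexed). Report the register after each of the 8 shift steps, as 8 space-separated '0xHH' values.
Answer: 0x09 0x12 0x24 0x48 0x90 0x27 0x4E 0x9C

Derivation:
After byte 1 (0x35): reg=0x8B
Register before byte 2: 0x8B
After XOR with byte 0x0C: 0x87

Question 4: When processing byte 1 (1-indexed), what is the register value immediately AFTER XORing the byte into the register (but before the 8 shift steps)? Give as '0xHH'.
Register before byte 1: 0x00
Byte 1: 0x35
0x00 XOR 0x35 = 0x35

Answer: 0x35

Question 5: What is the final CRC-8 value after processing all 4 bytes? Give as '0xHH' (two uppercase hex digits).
After byte 1 (0x35): reg=0x8B
After byte 2 (0x0C): reg=0x9C
After byte 3 (0xC5): reg=0x88
After byte 4 (0xC0): reg=0xFF

Answer: 0xFF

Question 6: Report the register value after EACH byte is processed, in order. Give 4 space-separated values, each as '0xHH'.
0x8B 0x9C 0x88 0xFF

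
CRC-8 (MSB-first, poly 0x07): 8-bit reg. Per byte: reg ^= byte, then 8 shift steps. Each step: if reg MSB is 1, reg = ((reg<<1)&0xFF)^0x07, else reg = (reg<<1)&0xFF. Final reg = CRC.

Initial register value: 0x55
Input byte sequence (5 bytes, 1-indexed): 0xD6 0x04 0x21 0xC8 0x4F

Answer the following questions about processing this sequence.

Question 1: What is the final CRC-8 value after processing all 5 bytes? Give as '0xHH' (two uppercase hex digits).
Answer: 0xEE

Derivation:
After byte 1 (0xD6): reg=0x80
After byte 2 (0x04): reg=0x95
After byte 3 (0x21): reg=0x05
After byte 4 (0xC8): reg=0x6D
After byte 5 (0x4F): reg=0xEE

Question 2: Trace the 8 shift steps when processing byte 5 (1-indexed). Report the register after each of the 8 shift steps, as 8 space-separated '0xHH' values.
After byte 1 (0xD6): reg=0x80
After byte 2 (0x04): reg=0x95
After byte 3 (0x21): reg=0x05
After byte 4 (0xC8): reg=0x6D
Register before byte 5: 0x6D
After XOR with byte 0x4F: 0x22

Answer: 0x44 0x88 0x17 0x2E 0x5C 0xB8 0x77 0xEE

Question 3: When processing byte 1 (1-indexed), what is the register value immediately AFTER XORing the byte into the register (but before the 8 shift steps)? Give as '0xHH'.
Answer: 0x83

Derivation:
Register before byte 1: 0x55
Byte 1: 0xD6
0x55 XOR 0xD6 = 0x83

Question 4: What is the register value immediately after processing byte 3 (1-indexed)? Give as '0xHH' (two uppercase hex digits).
After byte 1 (0xD6): reg=0x80
After byte 2 (0x04): reg=0x95
After byte 3 (0x21): reg=0x05

Answer: 0x05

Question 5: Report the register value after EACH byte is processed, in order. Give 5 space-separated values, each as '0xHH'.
0x80 0x95 0x05 0x6D 0xEE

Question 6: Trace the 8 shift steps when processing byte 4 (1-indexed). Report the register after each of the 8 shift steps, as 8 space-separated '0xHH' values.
Answer: 0x9D 0x3D 0x7A 0xF4 0xEF 0xD9 0xB5 0x6D

Derivation:
After byte 1 (0xD6): reg=0x80
After byte 2 (0x04): reg=0x95
After byte 3 (0x21): reg=0x05
Register before byte 4: 0x05
After XOR with byte 0xC8: 0xCD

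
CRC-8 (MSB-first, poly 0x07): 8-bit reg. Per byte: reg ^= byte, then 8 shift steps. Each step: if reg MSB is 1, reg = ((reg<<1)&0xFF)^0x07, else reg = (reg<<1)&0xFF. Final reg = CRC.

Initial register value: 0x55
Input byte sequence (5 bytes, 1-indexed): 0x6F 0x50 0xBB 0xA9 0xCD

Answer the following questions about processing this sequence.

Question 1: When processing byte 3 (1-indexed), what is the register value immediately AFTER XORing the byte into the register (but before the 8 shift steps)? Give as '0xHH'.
Answer: 0x77

Derivation:
Register before byte 3: 0xCC
Byte 3: 0xBB
0xCC XOR 0xBB = 0x77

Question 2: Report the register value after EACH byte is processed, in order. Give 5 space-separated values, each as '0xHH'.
0xA6 0xCC 0x42 0x9F 0xB9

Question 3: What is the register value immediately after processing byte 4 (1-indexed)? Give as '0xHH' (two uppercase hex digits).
After byte 1 (0x6F): reg=0xA6
After byte 2 (0x50): reg=0xCC
After byte 3 (0xBB): reg=0x42
After byte 4 (0xA9): reg=0x9F

Answer: 0x9F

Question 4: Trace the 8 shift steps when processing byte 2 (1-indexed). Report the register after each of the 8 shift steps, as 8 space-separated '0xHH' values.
Answer: 0xEB 0xD1 0xA5 0x4D 0x9A 0x33 0x66 0xCC

Derivation:
After byte 1 (0x6F): reg=0xA6
Register before byte 2: 0xA6
After XOR with byte 0x50: 0xF6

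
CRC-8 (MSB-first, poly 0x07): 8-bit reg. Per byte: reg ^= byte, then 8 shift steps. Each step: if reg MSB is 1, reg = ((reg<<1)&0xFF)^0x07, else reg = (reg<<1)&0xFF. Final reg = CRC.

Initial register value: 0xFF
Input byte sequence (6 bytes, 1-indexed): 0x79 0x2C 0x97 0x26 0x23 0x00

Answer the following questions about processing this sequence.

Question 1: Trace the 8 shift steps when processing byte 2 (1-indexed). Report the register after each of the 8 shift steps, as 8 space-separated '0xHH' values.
Answer: 0x69 0xD2 0xA3 0x41 0x82 0x03 0x06 0x0C

Derivation:
After byte 1 (0x79): reg=0x9B
Register before byte 2: 0x9B
After XOR with byte 0x2C: 0xB7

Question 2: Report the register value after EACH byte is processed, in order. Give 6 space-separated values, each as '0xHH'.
0x9B 0x0C 0xC8 0x84 0x7C 0x73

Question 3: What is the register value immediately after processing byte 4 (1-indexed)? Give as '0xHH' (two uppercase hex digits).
After byte 1 (0x79): reg=0x9B
After byte 2 (0x2C): reg=0x0C
After byte 3 (0x97): reg=0xC8
After byte 4 (0x26): reg=0x84

Answer: 0x84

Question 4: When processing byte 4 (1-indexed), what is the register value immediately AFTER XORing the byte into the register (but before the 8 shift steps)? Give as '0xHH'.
Register before byte 4: 0xC8
Byte 4: 0x26
0xC8 XOR 0x26 = 0xEE

Answer: 0xEE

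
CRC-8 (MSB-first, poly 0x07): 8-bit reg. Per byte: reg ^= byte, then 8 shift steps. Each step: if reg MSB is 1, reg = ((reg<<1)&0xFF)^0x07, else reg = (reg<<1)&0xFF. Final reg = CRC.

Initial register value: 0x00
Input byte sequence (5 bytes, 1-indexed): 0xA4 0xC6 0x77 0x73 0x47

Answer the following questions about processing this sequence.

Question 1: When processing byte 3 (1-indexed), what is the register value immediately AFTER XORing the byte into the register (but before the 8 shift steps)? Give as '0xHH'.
Answer: 0x67

Derivation:
Register before byte 3: 0x10
Byte 3: 0x77
0x10 XOR 0x77 = 0x67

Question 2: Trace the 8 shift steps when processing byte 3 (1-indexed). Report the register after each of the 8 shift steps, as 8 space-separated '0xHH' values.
Answer: 0xCE 0x9B 0x31 0x62 0xC4 0x8F 0x19 0x32

Derivation:
After byte 1 (0xA4): reg=0x75
After byte 2 (0xC6): reg=0x10
Register before byte 3: 0x10
After XOR with byte 0x77: 0x67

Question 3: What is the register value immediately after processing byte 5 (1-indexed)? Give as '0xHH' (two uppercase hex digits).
Answer: 0x9C

Derivation:
After byte 1 (0xA4): reg=0x75
After byte 2 (0xC6): reg=0x10
After byte 3 (0x77): reg=0x32
After byte 4 (0x73): reg=0xC0
After byte 5 (0x47): reg=0x9C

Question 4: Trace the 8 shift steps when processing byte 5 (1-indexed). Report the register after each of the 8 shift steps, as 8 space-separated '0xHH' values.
After byte 1 (0xA4): reg=0x75
After byte 2 (0xC6): reg=0x10
After byte 3 (0x77): reg=0x32
After byte 4 (0x73): reg=0xC0
Register before byte 5: 0xC0
After XOR with byte 0x47: 0x87

Answer: 0x09 0x12 0x24 0x48 0x90 0x27 0x4E 0x9C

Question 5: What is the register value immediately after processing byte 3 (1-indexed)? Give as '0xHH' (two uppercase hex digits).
After byte 1 (0xA4): reg=0x75
After byte 2 (0xC6): reg=0x10
After byte 3 (0x77): reg=0x32

Answer: 0x32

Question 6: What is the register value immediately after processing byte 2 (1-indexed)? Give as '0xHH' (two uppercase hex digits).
Answer: 0x10

Derivation:
After byte 1 (0xA4): reg=0x75
After byte 2 (0xC6): reg=0x10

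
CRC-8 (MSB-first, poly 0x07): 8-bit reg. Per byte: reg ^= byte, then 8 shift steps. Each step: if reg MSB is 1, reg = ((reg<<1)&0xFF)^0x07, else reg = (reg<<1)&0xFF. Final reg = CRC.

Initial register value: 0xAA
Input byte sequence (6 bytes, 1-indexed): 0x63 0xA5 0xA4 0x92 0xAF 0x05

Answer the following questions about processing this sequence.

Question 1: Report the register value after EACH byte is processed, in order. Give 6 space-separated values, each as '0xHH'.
0x71 0x22 0x9B 0x3F 0xF9 0xFA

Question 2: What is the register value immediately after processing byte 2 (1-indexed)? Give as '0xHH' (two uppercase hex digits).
Answer: 0x22

Derivation:
After byte 1 (0x63): reg=0x71
After byte 2 (0xA5): reg=0x22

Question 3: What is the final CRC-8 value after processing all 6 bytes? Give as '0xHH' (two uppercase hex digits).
Answer: 0xFA

Derivation:
After byte 1 (0x63): reg=0x71
After byte 2 (0xA5): reg=0x22
After byte 3 (0xA4): reg=0x9B
After byte 4 (0x92): reg=0x3F
After byte 5 (0xAF): reg=0xF9
After byte 6 (0x05): reg=0xFA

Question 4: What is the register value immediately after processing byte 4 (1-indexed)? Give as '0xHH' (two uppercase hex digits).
After byte 1 (0x63): reg=0x71
After byte 2 (0xA5): reg=0x22
After byte 3 (0xA4): reg=0x9B
After byte 4 (0x92): reg=0x3F

Answer: 0x3F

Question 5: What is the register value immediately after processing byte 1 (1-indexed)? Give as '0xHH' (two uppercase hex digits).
Answer: 0x71

Derivation:
After byte 1 (0x63): reg=0x71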